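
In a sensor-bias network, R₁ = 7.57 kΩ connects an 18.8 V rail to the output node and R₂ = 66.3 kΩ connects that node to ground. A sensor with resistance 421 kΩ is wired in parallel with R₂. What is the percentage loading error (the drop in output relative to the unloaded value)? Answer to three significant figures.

1.59 %

The divider's output (Thévenin) resistance is R₁‖R₂ = 6.794 kΩ.
Fractional drop under load = R_th/(R_th + R_L) = 6.794 / (6.794 + 421) = 0.01588.
So the output falls by 1.59 %.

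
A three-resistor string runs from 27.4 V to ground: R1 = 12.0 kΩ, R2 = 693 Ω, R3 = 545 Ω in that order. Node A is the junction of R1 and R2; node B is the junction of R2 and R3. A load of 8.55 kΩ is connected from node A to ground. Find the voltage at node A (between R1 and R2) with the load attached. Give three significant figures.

Below node A the series string R2+R3 = 1238 Ω sits in parallel with the 8550 Ω load: 1081 Ω.
V_A = 27.4 × 1081/(12000 + 1081) = 2.27 V.

V ≈ 2.27 V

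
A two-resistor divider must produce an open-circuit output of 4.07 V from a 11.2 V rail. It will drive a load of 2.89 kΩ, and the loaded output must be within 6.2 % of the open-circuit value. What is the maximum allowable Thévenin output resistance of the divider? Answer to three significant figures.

Loading drop = R_th/(R_th + R_L) ≤ 0.0620, so R_th ≤ R_L · ε/(1−ε) = 2.89 kΩ × 0.0620/0.9380 = 191 Ω.
(Any R1, R2 with R2/(R1+R2) = 0.363 and R1‖R2 ≤ 191 Ω will meet the spec.)

R_th ≤ 191 Ω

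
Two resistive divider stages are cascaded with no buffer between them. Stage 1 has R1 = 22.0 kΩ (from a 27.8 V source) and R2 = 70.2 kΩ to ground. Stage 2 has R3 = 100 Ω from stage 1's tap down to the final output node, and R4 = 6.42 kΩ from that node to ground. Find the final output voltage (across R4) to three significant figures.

V_out ≈ 5.84 V

Stage 2 presents R3+R4 = 6520 Ω as a load on stage 1's tap.
Stage 1's lower leg becomes R2‖(R3+R4) = 5966 Ω, so V_mid = 27.8 × 5966/27970 = 5.931 V.
Stage 2 is itself unloaded: V_out = V_mid × R4/(R3+R4) = 5.931 × 6420/6520 = 5.84 V.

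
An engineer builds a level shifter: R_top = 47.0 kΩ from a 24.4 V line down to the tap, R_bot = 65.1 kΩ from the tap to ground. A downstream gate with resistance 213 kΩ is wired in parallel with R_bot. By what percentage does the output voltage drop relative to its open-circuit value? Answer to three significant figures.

Unloaded V = 24.4 × 65.1/112.1 = 14.170 V.
Loaded: R_bot‖R_L = 49.86 kΩ, giving V = 24.4 × 49.86/96.86 = 12.560 V.
Drop = (14.170 − 12.560) / 14.170 = 11.4 %.

11.4 %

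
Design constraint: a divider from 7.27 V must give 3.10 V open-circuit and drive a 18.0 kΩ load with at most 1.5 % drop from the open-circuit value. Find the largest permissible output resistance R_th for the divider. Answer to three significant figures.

Loading drop = R_th/(R_th + R_L) ≤ 0.0150, so R_th ≤ R_L · ε/(1−ε) = 18.0 kΩ × 0.0150/0.9850 = 274 Ω.
(Any R1, R2 with R2/(R1+R2) = 0.426 and R1‖R2 ≤ 274 Ω will meet the spec.)

R_th ≤ 274 Ω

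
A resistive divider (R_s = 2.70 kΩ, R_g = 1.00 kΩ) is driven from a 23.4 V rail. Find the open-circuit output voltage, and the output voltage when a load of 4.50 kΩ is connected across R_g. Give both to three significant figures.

Unloaded: 6.32 V; loaded: 5.44 V

Open-circuit: V = 23.4 × 1.00/(2.70 + 1.00) = 6.32 V.
With the load, R_g becomes R_g‖R_L = 0.8182 kΩ, so V = 23.4 × 0.8182/3.518 = 5.44 V.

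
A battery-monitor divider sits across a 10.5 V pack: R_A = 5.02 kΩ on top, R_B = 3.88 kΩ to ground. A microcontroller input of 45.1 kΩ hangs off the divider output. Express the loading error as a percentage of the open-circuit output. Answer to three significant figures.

4.63 %

The divider's output (Thévenin) resistance is R_A‖R_B = 2.188 kΩ.
Fractional drop under load = R_th/(R_th + R_L) = 2.188 / (2.188 + 45.1) = 0.04628.
So the output falls by 4.63 %.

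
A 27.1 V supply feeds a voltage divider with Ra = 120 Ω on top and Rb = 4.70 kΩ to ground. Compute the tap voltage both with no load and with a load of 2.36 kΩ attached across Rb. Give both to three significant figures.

Open-circuit: V = 27.1 × 4700/(120 + 4700) = 26.4 V.
With the load, Rb becomes Rb‖R_L = 1571 Ω, so V = 27.1 × 1571/1691 = 25.2 V.

Unloaded: 26.4 V; loaded: 25.2 V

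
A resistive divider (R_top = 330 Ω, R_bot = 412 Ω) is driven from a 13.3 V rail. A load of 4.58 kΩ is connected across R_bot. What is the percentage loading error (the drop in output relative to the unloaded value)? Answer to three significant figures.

The divider's output (Thévenin) resistance is R_top‖R_bot = 183.2 Ω.
Fractional drop under load = R_th/(R_th + R_L) = 183.2 / (183.2 + 4580) = 0.03847.
So the output falls by 3.85 %.

3.85 %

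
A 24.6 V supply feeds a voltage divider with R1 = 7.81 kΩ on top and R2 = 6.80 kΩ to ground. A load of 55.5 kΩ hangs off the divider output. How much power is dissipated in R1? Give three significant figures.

Total resistance from the source is R1 + (R2‖R_L) = 13.87 kΩ, so I = 24.6/13.87 kΩ = 1.774 mA.
P = I²·R1 = (1.774 mA)² × 7.81 kΩ = 24.6 mW.

P ≈ 24.6 mW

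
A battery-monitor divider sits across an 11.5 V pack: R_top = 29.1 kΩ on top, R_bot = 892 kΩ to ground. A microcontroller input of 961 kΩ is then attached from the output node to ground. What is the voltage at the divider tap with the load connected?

V_out ≈ 10.8 V

The load sits in parallel with R_bot: R_bot‖R_L = (892 × 961) / (892 + 961) = 462.6 kΩ.
V_out = 11.5 × 462.6 / (29.1 + 462.6) = 11.5 × 462.6/491.7 = 10.8 V.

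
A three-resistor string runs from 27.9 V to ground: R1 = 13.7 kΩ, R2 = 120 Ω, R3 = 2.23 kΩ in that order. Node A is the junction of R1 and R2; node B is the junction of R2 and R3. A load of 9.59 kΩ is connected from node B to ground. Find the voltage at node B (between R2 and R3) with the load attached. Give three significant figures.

V ≈ 3.23 V

At node B, R3 is in parallel with the load: R3‖R_L = 1809 Ω.
Below node A the resistance is R2 + (R3‖R_L) = 1929 Ω, so V_A = 27.9 × 1929/15630 = 3.444 V.
Then V_B = V_A × (R3‖R_L)/(R2 + R3‖R_L) = 3.444 × 1809/1929 = 3.23 V.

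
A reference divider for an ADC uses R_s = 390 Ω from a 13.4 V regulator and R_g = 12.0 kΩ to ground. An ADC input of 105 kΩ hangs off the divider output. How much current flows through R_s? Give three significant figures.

I ≈ 1.20 mA

R_g‖R_L = 10770 Ω, so the source sees R_s + R_g‖R_L = 11160 Ω.
I = 13.4 V / 11160 Ω = 1.20 mA.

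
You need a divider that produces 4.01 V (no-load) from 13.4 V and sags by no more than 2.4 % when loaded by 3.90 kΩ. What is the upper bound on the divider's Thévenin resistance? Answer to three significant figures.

R_th ≤ 95.9 Ω

Loading drop = R_th/(R_th + R_L) ≤ 0.0240, so R_th ≤ R_L · ε/(1−ε) = 3.90 kΩ × 0.0240/0.9760 = 95.9 Ω.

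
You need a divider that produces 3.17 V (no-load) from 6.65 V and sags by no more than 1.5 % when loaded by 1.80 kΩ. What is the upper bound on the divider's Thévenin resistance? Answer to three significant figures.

Loading drop = R_th/(R_th + R_L) ≤ 0.0150, so R_th ≤ R_L · ε/(1−ε) = 1.80 kΩ × 0.0150/0.9850 = 27.4 Ω.

R_th ≤ 27.4 Ω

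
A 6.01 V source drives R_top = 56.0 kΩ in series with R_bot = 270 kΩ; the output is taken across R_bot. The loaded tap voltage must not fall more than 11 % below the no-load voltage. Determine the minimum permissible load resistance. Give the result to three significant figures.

Output resistance R_th = R_top‖R_bot = (56.0 × 270)/326.0 = 46.38 kΩ.
The fractional drop is R_th/(R_th + R_L); requiring this ≤ 0.110 gives R_L ≥ R_th(1/0.110 − 1) = 46.38 × 8.091 = 375 kΩ.

R_L(min) ≈ 375 kΩ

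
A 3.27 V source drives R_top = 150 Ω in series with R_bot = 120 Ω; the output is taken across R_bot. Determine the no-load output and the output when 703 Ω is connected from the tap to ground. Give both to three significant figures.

Unloaded: 1.45 V; loaded: 1.33 V

Open-circuit: V = 3.27 × 120/(150 + 120) = 1.45 V.
With the load, R_bot becomes R_bot‖R_L = 102.5 Ω, so V = 3.27 × 102.5/252.5 = 1.33 V.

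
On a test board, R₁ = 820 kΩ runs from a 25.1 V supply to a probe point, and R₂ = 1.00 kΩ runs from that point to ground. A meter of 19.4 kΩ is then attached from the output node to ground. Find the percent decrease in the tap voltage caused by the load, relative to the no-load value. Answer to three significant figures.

4.90 %

The divider's output (Thévenin) resistance is R₁‖R₂ = 0.9988 kΩ.
Fractional drop under load = R_th/(R_th + R_L) = 0.9988 / (0.9988 + 19.4) = 0.04896.
So the output falls by 4.90 %.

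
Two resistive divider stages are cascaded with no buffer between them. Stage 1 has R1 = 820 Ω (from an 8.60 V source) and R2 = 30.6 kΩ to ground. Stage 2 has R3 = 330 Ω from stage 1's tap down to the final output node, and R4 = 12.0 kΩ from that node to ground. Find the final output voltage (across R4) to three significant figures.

V_out ≈ 7.66 V

Stage 2 presents R3+R4 = 12330 Ω as a load on stage 1's tap.
Stage 1's lower leg becomes R2‖(R3+R4) = 8789 Ω, so V_mid = 8.60 × 8789/9609 = 7.866 V.
Stage 2 is itself unloaded: V_out = V_mid × R4/(R3+R4) = 7.866 × 12000/12330 = 7.66 V.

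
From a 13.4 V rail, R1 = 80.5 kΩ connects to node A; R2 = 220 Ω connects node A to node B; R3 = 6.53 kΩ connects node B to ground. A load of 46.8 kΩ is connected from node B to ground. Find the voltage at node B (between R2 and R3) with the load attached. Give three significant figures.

At node B, R3 is in parallel with the load: R3‖R_L = 5730 Ω.
Below node A the resistance is R2 + (R3‖R_L) = 5950 Ω, so V_A = 13.4 × 5950/86450 = 0.9223 V.
Then V_B = V_A × (R3‖R_L)/(R2 + R3‖R_L) = 0.9223 × 5730/5950 = 0.888 V.

V ≈ 0.888 V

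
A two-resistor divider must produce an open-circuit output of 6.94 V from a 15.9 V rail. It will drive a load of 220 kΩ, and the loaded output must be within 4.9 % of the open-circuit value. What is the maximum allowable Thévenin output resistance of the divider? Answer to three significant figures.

R_th ≤ 11.3 kΩ

Loading drop = R_th/(R_th + R_L) ≤ 0.0490, so R_th ≤ R_L · ε/(1−ε) = 220 kΩ × 0.0490/0.9510 = 11.3 kΩ.
(Any R1, R2 with R2/(R1+R2) = 0.436 and R1‖R2 ≤ 11.3 kΩ will meet the spec.)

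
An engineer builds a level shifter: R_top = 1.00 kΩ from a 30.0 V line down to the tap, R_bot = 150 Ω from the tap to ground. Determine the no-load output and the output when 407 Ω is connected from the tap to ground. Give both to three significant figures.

Open-circuit: V = 30.0 × 150/(1000 + 150) = 3.91 V.
With the load, R_bot becomes R_bot‖R_L = 109.6 Ω, so V = 30.0 × 109.6/1110 = 2.96 V.

Unloaded: 3.91 V; loaded: 2.96 V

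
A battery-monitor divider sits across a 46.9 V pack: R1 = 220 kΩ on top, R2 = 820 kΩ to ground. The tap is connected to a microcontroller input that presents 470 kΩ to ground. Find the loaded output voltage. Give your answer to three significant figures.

V_out ≈ 27.0 V

The load sits in parallel with R2: R2‖R_L = (820 × 470) / (820 + 470) = 298.8 kΩ.
V_out = 46.9 × 298.8 / (220 + 298.8) = 46.9 × 298.8/518.8 = 27.0 V.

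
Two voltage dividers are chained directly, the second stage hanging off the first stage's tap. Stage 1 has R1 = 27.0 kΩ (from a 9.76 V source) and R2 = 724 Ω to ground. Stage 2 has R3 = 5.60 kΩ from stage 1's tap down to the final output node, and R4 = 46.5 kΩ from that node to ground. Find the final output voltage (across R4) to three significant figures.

V_out ≈ 0.224 V

Stage 2 presents R3+R4 = 52100 Ω as a load on stage 1's tap.
Stage 1's lower leg becomes R2‖(R3+R4) = 714.1 Ω, so V_mid = 9.76 × 714.1/27710 = 0.2515 V.
Stage 2 is itself unloaded: V_out = V_mid × R4/(R3+R4) = 0.2515 × 46500/52100 = 0.224 V.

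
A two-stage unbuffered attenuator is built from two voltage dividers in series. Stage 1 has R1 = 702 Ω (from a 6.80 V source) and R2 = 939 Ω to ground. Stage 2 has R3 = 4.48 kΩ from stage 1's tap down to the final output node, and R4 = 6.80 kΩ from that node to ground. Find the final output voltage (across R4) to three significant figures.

V_out ≈ 2.27 V

Stage 2 presents R3+R4 = 11280 Ω as a load on stage 1's tap.
Stage 1's lower leg becomes R2‖(R3+R4) = 866.8 Ω, so V_mid = 6.80 × 866.8/1569 = 3.757 V.
Stage 2 is itself unloaded: V_out = V_mid × R4/(R3+R4) = 3.757 × 6800/11280 = 2.27 V.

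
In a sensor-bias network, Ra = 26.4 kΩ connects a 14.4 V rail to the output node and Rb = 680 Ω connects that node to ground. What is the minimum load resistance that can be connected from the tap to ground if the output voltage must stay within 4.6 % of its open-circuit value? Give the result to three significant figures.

R_L(min) ≈ 13.7 kΩ

Output resistance R_th = Ra‖Rb = (26400 × 680)/27080 = 662.9 Ω.
The fractional drop is R_th/(R_th + R_L); requiring this ≤ 0.0460 gives R_L ≥ R_th(1/0.0460 − 1) = 662.9 × 20.74 = 13.7 kΩ.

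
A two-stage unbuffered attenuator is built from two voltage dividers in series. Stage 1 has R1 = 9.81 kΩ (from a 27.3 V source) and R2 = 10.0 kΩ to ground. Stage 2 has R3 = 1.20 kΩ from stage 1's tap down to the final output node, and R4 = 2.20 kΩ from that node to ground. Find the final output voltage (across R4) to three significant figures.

Stage 2 presents R3+R4 = 3.400 kΩ as a load on stage 1's tap.
Stage 1's lower leg becomes R2‖(R3+R4) = 2.537 kΩ, so V_mid = 27.3 × 2.537/12.35 = 5.610 V.
Stage 2 is itself unloaded: V_out = V_mid × R4/(R3+R4) = 5.610 × 2.20/3.400 = 3.63 V.

V_out ≈ 3.63 V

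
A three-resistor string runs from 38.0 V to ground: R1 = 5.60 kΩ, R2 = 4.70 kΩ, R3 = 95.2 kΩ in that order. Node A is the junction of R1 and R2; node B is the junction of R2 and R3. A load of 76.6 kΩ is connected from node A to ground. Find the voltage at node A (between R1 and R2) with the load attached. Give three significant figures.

V ≈ 33.7 V

Below node A the series string R2+R3 = 99.90 kΩ sits in parallel with the 76.6 kΩ load: 43.36 kΩ.
V_A = 38.0 × 43.36/(5.60 + 43.36) = 33.7 V.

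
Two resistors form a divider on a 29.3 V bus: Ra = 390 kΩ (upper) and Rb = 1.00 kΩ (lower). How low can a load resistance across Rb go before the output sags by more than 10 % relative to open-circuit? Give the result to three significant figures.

R_L(min) ≈ 8.98 kΩ

Output resistance R_th = Ra‖Rb = (390000 × 1000)/391000 = 997.4 Ω.
The fractional drop is R_th/(R_th + R_L); requiring this ≤ 0.100 gives R_L ≥ R_th(1/0.100 − 1) = 997.4 × 9.000 = 8.98 kΩ.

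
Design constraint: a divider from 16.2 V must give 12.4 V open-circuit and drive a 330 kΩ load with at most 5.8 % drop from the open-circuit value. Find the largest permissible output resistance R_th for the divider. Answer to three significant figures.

Loading drop = R_th/(R_th + R_L) ≤ 0.0580, so R_th ≤ R_L · ε/(1−ε) = 330 kΩ × 0.0580/0.9420 = 20.3 kΩ.

R_th ≤ 20.3 kΩ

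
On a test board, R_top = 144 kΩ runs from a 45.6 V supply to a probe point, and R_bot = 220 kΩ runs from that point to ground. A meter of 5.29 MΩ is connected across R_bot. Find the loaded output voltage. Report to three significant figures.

V_out ≈ 27.1 V

The load sits in parallel with R_bot: R_bot‖R_L = (220 × 5290) / (220 + 5290) = 211.2 kΩ.
V_out = 45.6 × 211.2 / (144 + 211.2) = 45.6 × 211.2/355.2 = 27.1 V.
(Unloaded it would have been 27.6 V.)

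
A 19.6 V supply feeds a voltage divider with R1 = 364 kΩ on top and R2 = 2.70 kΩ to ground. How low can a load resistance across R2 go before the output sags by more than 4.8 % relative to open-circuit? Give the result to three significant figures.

R_L(min) ≈ 53.2 kΩ

Output resistance R_th = R1‖R2 = (364 × 2.70)/366.7 = 2.680 kΩ.
The fractional drop is R_th/(R_th + R_L); requiring this ≤ 0.0480 gives R_L ≥ R_th(1/0.0480 − 1) = 2.680 × 19.83 = 53.2 kΩ.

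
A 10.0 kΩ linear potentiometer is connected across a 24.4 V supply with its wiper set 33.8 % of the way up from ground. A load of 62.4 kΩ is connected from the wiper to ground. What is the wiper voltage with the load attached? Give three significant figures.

V ≈ 7.96 V

The wiper splits the pot into (1−α)R = 6.620 kΩ above and αR = 3.380 kΩ below.
Lower section ‖ load = 3.206 kΩ.
V_wiper = 24.4 × 3.206/(6.620 + 3.206) = 7.96 V.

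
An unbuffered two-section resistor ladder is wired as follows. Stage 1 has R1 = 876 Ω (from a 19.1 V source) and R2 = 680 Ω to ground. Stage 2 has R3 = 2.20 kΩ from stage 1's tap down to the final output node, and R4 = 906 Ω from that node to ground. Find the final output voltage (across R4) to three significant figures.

V_out ≈ 2.17 V

Stage 2 presents R3+R4 = 3106 Ω as a load on stage 1's tap.
Stage 1's lower leg becomes R2‖(R3+R4) = 557.9 Ω, so V_mid = 19.1 × 557.9/1434 = 7.431 V.
Stage 2 is itself unloaded: V_out = V_mid × R4/(R3+R4) = 7.431 × 906/3106 = 2.17 V.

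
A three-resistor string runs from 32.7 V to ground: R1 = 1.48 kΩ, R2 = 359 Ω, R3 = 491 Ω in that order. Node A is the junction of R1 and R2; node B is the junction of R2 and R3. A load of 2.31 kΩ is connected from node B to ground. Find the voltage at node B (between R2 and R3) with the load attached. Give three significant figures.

V ≈ 5.90 V

At node B, R3 is in parallel with the load: R3‖R_L = 404.9 Ω.
Below node A the resistance is R2 + (R3‖R_L) = 763.9 Ω, so V_A = 32.7 × 763.9/2244 = 11.13 V.
Then V_B = V_A × (R3‖R_L)/(R2 + R3‖R_L) = 11.13 × 404.9/763.9 = 5.90 V.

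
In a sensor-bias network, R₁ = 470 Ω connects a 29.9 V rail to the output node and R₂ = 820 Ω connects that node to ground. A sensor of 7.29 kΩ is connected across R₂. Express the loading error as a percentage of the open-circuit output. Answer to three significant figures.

3.94 %

The divider's output (Thévenin) resistance is R₁‖R₂ = 298.8 Ω.
Fractional drop under load = R_th/(R_th + R_L) = 298.8 / (298.8 + 7290) = 0.03937.
So the output falls by 3.94 %.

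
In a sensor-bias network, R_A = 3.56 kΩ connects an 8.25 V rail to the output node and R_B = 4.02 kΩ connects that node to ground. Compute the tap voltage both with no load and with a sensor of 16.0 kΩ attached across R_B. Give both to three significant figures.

Unloaded: 4.38 V; loaded: 3.91 V

Open-circuit: V = 8.25 × 4.02/(3.56 + 4.02) = 4.38 V.
With the load, R_B becomes R_B‖R_L = 3.213 kΩ, so V = 8.25 × 3.213/6.773 = 3.91 V.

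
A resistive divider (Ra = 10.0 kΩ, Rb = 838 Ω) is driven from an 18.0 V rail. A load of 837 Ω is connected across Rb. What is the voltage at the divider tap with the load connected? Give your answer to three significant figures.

V_out ≈ 0.723 V

The load sits in parallel with Rb: Rb‖R_L = (838 × 837) / (838 + 837) = 418.7 Ω.
V_out = 18.0 × 418.7 / (10000 + 418.7) = 18.0 × 418.7/10420 = 0.723 V.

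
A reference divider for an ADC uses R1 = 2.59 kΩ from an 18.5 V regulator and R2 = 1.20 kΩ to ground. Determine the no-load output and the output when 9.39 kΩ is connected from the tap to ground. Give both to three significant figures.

Unloaded: 5.86 V; loaded: 5.39 V

Open-circuit: V = 18.5 × 1.20/(2.59 + 1.20) = 5.86 V.
With the load, R2 becomes R2‖R_L = 1.064 kΩ, so V = 18.5 × 1.064/3.654 = 5.39 V.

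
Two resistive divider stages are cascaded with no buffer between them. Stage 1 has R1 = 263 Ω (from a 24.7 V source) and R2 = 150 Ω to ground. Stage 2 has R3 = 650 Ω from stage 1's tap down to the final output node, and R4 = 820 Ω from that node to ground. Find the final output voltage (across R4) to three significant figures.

Stage 2 presents R3+R4 = 1470 Ω as a load on stage 1's tap.
Stage 1's lower leg becomes R2‖(R3+R4) = 136.1 Ω, so V_mid = 24.7 × 136.1/399.1 = 8.424 V.
Stage 2 is itself unloaded: V_out = V_mid × R4/(R3+R4) = 8.424 × 820/1470 = 4.70 V.

V_out ≈ 4.70 V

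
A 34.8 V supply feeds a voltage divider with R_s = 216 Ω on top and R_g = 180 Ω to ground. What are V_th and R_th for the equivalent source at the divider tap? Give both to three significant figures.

V_th is the open-circuit tap voltage: 34.8 × 180/(216 + 180) = 15.8 V.
With the supply zeroed, R_s and R_g appear in parallel from the tap: R_th = R_s‖R_g = (216 × 180)/396.0 = 98.2 Ω.

V_th = 15.8 V, R_th = 98.2 Ω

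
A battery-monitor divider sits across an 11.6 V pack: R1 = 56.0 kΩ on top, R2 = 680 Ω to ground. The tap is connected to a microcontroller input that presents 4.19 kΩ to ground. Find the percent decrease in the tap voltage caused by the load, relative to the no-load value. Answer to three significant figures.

13.8 %

Unloaded V = 11.6 × 680/56680 = 0.13917 V.
Loaded: R2‖R_L = 585.1 Ω, giving V = 11.6 × 585.1/56590 = 0.11994 V.
Drop = (0.13917 − 0.11994) / 0.13917 = 13.8 %.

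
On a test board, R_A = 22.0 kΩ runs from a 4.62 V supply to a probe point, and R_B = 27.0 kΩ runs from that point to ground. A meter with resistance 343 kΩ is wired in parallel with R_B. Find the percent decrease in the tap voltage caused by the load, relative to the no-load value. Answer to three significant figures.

The divider's output (Thévenin) resistance is R_A‖R_B = 12.12 kΩ.
Fractional drop under load = R_th/(R_th + R_L) = 12.12 / (12.12 + 343) = 0.03414.
So the output falls by 3.41 %.

3.41 %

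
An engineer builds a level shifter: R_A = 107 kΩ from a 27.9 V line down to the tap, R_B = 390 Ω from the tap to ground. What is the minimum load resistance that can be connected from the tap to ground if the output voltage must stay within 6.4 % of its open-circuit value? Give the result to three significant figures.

Output resistance R_th = R_A‖R_B = (107000 × 390)/107400 = 388.6 Ω.
The fractional drop is R_th/(R_th + R_L); requiring this ≤ 0.0640 gives R_L ≥ R_th(1/0.0640 − 1) = 388.6 × 14.62 = 5.68 kΩ.

R_L(min) ≈ 5.68 kΩ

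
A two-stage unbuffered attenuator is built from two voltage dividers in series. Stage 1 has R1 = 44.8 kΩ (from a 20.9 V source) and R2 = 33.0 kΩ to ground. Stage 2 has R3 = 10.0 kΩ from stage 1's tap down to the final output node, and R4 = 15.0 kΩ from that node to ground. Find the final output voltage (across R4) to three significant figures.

V_out ≈ 3.02 V

Stage 2 presents R3+R4 = 25.00 kΩ as a load on stage 1's tap.
Stage 1's lower leg becomes R2‖(R3+R4) = 14.22 kΩ, so V_mid = 20.9 × 14.22/59.02 = 5.037 V.
Stage 2 is itself unloaded: V_out = V_mid × R4/(R3+R4) = 5.037 × 15.0/25.00 = 3.02 V.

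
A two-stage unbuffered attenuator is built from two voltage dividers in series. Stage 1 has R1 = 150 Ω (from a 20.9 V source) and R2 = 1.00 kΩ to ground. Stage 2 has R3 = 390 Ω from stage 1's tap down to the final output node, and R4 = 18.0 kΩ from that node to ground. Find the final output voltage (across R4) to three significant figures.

Stage 2 presents R3+R4 = 18390 Ω as a load on stage 1's tap.
Stage 1's lower leg becomes R2‖(R3+R4) = 948.4 Ω, so V_mid = 20.9 × 948.4/1098 = 18.05 V.
Stage 2 is itself unloaded: V_out = V_mid × R4/(R3+R4) = 18.05 × 18000/18390 = 17.7 V.

V_out ≈ 17.7 V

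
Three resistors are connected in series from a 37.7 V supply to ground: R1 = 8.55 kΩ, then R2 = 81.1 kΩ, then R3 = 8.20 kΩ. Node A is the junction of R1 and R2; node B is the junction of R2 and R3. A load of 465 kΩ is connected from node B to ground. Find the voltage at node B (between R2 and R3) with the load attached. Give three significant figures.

V ≈ 3.11 V

At node B, R3 is in parallel with the load: R3‖R_L = 8.058 kΩ.
Below node A the resistance is R2 + (R3‖R_L) = 89.16 kΩ, so V_A = 37.7 × 89.16/97.71 = 34.40 V.
Then V_B = V_A × (R3‖R_L)/(R2 + R3‖R_L) = 34.40 × 8.058/89.16 = 3.11 V.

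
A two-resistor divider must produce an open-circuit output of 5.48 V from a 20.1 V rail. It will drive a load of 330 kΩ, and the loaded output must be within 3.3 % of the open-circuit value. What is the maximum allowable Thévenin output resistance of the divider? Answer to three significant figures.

Loading drop = R_th/(R_th + R_L) ≤ 0.0330, so R_th ≤ R_L · ε/(1−ε) = 330 kΩ × 0.0330/0.9670 = 11.3 kΩ.
(Any R1, R2 with R2/(R1+R2) = 0.273 and R1‖R2 ≤ 11.3 kΩ will meet the spec.)

R_th ≤ 11.3 kΩ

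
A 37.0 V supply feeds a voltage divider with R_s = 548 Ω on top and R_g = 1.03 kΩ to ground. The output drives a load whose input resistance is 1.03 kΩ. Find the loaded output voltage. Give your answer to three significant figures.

V_out ≈ 17.9 V

The load sits in parallel with R_g: R_g‖R_L = (1030 × 1030) / (1030 + 1030) = 515.0 Ω.
V_out = 37.0 × 515.0 / (548 + 515.0) = 37.0 × 515.0/1063 = 17.9 V.
(Unloaded it would have been 24.2 V.)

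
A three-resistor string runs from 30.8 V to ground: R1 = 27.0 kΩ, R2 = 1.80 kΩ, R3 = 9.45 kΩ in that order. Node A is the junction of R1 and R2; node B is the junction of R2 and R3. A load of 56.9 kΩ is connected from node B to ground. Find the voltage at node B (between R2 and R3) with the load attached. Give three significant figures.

V ≈ 6.76 V

At node B, R3 is in parallel with the load: R3‖R_L = 8.104 kΩ.
Below node A the resistance is R2 + (R3‖R_L) = 9.904 kΩ, so V_A = 30.8 × 9.904/36.90 = 8.266 V.
Then V_B = V_A × (R3‖R_L)/(R2 + R3‖R_L) = 8.266 × 8.104/9.904 = 6.76 V.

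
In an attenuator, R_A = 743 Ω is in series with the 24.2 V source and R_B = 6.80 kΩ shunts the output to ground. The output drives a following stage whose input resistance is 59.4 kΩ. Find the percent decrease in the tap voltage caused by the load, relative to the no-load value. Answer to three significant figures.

The divider's output (Thévenin) resistance is R_A‖R_B = 669.8 Ω.
Fractional drop under load = R_th/(R_th + R_L) = 669.8 / (669.8 + 59400) = 0.01115.
So the output falls by 1.12 %.

1.12 %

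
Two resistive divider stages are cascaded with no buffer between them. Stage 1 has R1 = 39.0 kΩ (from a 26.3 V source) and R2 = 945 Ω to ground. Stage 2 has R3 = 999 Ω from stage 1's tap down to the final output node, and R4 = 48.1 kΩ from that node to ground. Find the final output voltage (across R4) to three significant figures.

V_out ≈ 0.598 V

Stage 2 presents R3+R4 = 49100 Ω as a load on stage 1's tap.
Stage 1's lower leg becomes R2‖(R3+R4) = 927.2 Ω, so V_mid = 26.3 × 927.2/39930 = 0.6107 V.
Stage 2 is itself unloaded: V_out = V_mid × R4/(R3+R4) = 0.6107 × 48100/49100 = 0.598 V.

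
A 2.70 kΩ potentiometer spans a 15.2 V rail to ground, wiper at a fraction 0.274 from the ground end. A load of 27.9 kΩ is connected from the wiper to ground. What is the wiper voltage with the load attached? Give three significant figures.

V ≈ 4.09 V

The wiper splits the pot into (1−α)R = 1960 Ω above and αR = 739.8 Ω below.
Lower section ‖ load = 720.7 Ω.
V_wiper = 15.2 × 720.7/(1960 + 720.7) = 4.09 V.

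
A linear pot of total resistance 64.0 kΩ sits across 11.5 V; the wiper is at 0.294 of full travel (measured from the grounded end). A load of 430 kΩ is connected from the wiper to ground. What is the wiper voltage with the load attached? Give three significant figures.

The wiper splits the pot into (1−α)R = 45.18 kΩ above and αR = 18.82 kΩ below.
Lower section ‖ load = 18.03 kΩ.
V_wiper = 11.5 × 18.03/(45.18 + 18.03) = 3.28 V.

V ≈ 3.28 V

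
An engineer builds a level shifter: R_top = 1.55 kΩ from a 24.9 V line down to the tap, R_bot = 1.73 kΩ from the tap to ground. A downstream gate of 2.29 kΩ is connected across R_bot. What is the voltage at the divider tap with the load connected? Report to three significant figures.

The load sits in parallel with R_bot: R_bot‖R_L = (1.73 × 2.29) / (1.73 + 2.29) = 0.9855 kΩ.
V_out = 24.9 × 0.9855 / (1.55 + 0.9855) = 24.9 × 0.9855/2.535 = 9.68 V.

V_out ≈ 9.68 V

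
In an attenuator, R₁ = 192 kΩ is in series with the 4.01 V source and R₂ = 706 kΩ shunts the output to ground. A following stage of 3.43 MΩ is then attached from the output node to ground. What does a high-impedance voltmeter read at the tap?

V_out ≈ 3.02 V

The load sits in parallel with R₂: R₂‖R_L = (706 × 3430) / (706 + 3430) = 585.5 kΩ.
V_out = 4.01 × 585.5 / (192 + 585.5) = 4.01 × 585.5/777.5 = 3.02 V.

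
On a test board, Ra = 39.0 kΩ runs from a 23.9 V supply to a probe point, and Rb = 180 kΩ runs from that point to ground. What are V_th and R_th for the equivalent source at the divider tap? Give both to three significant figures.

V_th is the open-circuit tap voltage: 23.9 × 180/(39.0 + 180) = 19.6 V.
With the supply zeroed, Ra and Rb appear in parallel from the tap: R_th = Ra‖Rb = (39.0 × 180)/219.0 = 32.1 kΩ.

V_th = 19.6 V, R_th = 32.1 kΩ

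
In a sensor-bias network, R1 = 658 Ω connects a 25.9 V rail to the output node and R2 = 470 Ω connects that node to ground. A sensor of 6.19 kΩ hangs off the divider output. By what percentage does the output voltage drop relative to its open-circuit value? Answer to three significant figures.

The divider's output (Thévenin) resistance is R1‖R2 = 274.2 Ω.
Fractional drop under load = R_th/(R_th + R_L) = 274.2 / (274.2 + 6190) = 0.04241.
So the output falls by 4.24 %.

4.24 %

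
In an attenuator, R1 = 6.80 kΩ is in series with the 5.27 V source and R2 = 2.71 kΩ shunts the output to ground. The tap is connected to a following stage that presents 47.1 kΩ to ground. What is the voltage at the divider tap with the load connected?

V_out ≈ 1.44 V

The load sits in parallel with R2: R2‖R_L = (2.71 × 47.1) / (2.71 + 47.1) = 2.563 kΩ.
V_out = 5.27 × 2.563 / (6.80 + 2.563) = 5.27 × 2.563/9.363 = 1.44 V.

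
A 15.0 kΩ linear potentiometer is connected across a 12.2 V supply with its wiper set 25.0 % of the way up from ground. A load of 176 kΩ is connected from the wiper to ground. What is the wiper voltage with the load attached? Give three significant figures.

The wiper splits the pot into (1−α)R = 11.25 kΩ above and αR = 3.750 kΩ below.
Lower section ‖ load = 3.672 kΩ.
V_wiper = 12.2 × 3.672/(11.25 + 3.672) = 3.00 V.

V ≈ 3.00 V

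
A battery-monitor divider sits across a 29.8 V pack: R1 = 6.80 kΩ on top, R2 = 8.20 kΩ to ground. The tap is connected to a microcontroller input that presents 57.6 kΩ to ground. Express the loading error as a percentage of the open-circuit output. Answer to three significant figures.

6.06 %

The divider's output (Thévenin) resistance is R1‖R2 = 3.717 kΩ.
Fractional drop under load = R_th/(R_th + R_L) = 3.717 / (3.717 + 57.6) = 0.06062.
So the output falls by 6.06 %.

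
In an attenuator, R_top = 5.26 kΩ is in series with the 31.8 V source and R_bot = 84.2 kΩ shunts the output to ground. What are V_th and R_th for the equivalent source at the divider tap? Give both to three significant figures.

V_th is the open-circuit tap voltage: 31.8 × 84.2/(5.26 + 84.2) = 29.9 V.
With the supply zeroed, R_top and R_bot appear in parallel from the tap: R_th = R_top‖R_bot = (5.26 × 84.2)/89.46 = 4.95 kΩ.

V_th = 29.9 V, R_th = 4.95 kΩ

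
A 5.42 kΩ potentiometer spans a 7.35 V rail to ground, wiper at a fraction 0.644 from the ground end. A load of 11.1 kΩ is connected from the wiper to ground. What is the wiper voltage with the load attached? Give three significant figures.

V ≈ 4.26 V

The wiper splits the pot into (1−α)R = 1.930 kΩ above and αR = 3.490 kΩ below.
Lower section ‖ load = 2.655 kΩ.
V_wiper = 7.35 × 2.655/(1.930 + 2.655) = 4.26 V.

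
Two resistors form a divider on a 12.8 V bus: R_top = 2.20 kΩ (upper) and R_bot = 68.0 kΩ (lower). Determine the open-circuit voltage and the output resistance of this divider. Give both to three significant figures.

V_th is the open-circuit tap voltage: 12.8 × 68.0/(2.20 + 68.0) = 12.4 V.
With the supply zeroed, R_top and R_bot appear in parallel from the tap: R_th = R_top‖R_bot = (2.20 × 68.0)/70.20 = 2.13 kΩ.

V_th = 12.4 V, R_th = 2.13 kΩ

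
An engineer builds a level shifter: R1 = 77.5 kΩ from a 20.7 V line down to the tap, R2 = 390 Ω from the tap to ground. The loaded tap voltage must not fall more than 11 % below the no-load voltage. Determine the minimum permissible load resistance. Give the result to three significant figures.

Output resistance R_th = R1‖R2 = (77500 × 390)/77890 = 388.0 Ω.
The fractional drop is R_th/(R_th + R_L); requiring this ≤ 0.110 gives R_L ≥ R_th(1/0.110 − 1) = 388.0 × 8.091 = 3.14 kΩ.

R_L(min) ≈ 3.14 kΩ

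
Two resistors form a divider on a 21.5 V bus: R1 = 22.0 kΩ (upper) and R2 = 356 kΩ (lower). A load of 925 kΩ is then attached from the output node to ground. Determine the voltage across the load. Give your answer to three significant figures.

The load sits in parallel with R2: R2‖R_L = (356 × 925) / (356 + 925) = 257.1 kΩ.
V_out = 21.5 × 257.1 / (22.0 + 257.1) = 21.5 × 257.1/279.1 = 19.8 V.

V_out ≈ 19.8 V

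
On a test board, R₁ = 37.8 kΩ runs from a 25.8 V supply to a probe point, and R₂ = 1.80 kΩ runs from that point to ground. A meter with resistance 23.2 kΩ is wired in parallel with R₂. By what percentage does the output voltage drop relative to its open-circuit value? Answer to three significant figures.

6.90 %

The divider's output (Thévenin) resistance is R₁‖R₂ = 1.718 kΩ.
Fractional drop under load = R_th/(R_th + R_L) = 1.718 / (1.718 + 23.2) = 0.06895.
So the output falls by 6.90 %.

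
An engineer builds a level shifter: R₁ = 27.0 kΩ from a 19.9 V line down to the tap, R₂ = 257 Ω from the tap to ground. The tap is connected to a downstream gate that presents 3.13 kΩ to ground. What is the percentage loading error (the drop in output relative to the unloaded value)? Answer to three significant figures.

7.52 %

The divider's output (Thévenin) resistance is R₁‖R₂ = 254.6 Ω.
Fractional drop under load = R_th/(R_th + R_L) = 254.6 / (254.6 + 3130) = 0.07522.
So the output falls by 7.52 %.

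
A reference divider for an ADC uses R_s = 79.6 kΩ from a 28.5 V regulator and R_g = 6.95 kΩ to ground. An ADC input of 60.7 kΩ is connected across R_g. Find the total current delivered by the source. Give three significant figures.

R_g‖R_L = 6.236 kΩ, so the source sees R_s + R_g‖R_L = 85.84 kΩ.
I = 28.5 V / 85.84 kΩ = 0.332 mA.

I ≈ 0.332 mA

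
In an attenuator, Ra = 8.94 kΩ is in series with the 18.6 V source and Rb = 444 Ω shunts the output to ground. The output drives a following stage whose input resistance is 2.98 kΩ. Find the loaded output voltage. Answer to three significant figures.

The load sits in parallel with Rb: Rb‖R_L = (444 × 2980) / (444 + 2980) = 386.4 Ω.
V_out = 18.6 × 386.4 / (8940 + 386.4) = 18.6 × 386.4/9326 = 0.771 V.
(Unloaded it would have been 0.880 V.)

V_out ≈ 0.771 V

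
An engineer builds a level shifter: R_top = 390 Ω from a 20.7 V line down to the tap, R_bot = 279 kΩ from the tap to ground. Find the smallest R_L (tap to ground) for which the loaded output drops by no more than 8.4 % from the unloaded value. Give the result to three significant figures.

Output resistance R_th = R_top‖R_bot = (390 × 279000)/279400 = 389.5 Ω.
The fractional drop is R_th/(R_th + R_L); requiring this ≤ 0.0840 gives R_L ≥ R_th(1/0.0840 − 1) = 389.5 × 10.90 = 4.25 kΩ.

R_L(min) ≈ 4.25 kΩ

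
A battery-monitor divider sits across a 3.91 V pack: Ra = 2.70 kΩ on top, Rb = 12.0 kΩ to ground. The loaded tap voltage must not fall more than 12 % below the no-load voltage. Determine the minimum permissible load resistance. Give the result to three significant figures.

R_L(min) ≈ 16.2 kΩ

Output resistance R_th = Ra‖Rb = (2.70 × 12.0)/14.70 = 2.204 kΩ.
The fractional drop is R_th/(R_th + R_L); requiring this ≤ 0.120 gives R_L ≥ R_th(1/0.120 − 1) = 2.204 × 7.333 = 16.2 kΩ.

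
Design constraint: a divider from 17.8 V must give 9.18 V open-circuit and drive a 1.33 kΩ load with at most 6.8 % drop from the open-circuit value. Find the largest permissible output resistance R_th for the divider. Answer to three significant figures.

Loading drop = R_th/(R_th + R_L) ≤ 0.0680, so R_th ≤ R_L · ε/(1−ε) = 1.33 kΩ × 0.0680/0.9320 = 97.0 Ω.

R_th ≤ 97.0 Ω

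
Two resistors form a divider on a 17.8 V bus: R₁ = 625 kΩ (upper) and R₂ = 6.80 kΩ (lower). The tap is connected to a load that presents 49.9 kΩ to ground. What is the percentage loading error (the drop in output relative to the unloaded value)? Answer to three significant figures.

11.9 %

The divider's output (Thévenin) resistance is R₁‖R₂ = 6.727 kΩ.
Fractional drop under load = R_th/(R_th + R_L) = 6.727 / (6.727 + 49.9) = 0.1188.
So the output falls by 11.9 %.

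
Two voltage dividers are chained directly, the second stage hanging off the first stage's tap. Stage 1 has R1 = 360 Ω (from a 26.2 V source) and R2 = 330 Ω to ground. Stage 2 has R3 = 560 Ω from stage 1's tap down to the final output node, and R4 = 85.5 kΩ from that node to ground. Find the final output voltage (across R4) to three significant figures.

Stage 2 presents R3+R4 = 86060 Ω as a load on stage 1's tap.
Stage 1's lower leg becomes R2‖(R3+R4) = 328.7 Ω, so V_mid = 26.2 × 328.7/688.7 = 12.51 V.
Stage 2 is itself unloaded: V_out = V_mid × R4/(R3+R4) = 12.51 × 85500/86060 = 12.4 V.

V_out ≈ 12.4 V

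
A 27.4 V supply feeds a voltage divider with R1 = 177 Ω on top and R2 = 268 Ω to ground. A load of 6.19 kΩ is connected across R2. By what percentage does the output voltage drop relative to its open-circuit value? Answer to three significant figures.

The divider's output (Thévenin) resistance is R1‖R2 = 106.6 Ω.
Fractional drop under load = R_th/(R_th + R_L) = 106.6 / (106.6 + 6190) = 0.01693.
So the output falls by 1.69 %.

1.69 %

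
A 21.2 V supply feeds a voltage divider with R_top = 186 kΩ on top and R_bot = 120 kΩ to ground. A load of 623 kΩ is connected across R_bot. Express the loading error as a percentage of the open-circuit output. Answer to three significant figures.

10.5 %

The divider's output (Thévenin) resistance is R_top‖R_bot = 72.94 kΩ.
Fractional drop under load = R_th/(R_th + R_L) = 72.94 / (72.94 + 623) = 0.1048.
So the output falls by 10.5 %.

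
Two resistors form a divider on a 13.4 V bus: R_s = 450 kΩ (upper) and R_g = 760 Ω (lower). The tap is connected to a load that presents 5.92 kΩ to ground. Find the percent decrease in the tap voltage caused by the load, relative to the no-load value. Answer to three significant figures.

11.4 %

Unloaded V = 13.4 × 760/450800 = 0.022593 V.
Loaded: R_g‖R_L = 673.5 Ω, giving V = 13.4 × 673.5/450700 = 0.020026 V.
Drop = (0.022593 − 0.020026) / 0.022593 = 11.4 %.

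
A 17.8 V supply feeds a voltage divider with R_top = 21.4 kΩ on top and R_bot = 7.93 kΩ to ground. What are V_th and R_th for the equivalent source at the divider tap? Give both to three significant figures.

V_th = 4.81 V, R_th = 5.79 kΩ

V_th is the open-circuit tap voltage: 17.8 × 7.93/(21.4 + 7.93) = 4.81 V.
With the supply zeroed, R_top and R_bot appear in parallel from the tap: R_th = R_top‖R_bot = (21.4 × 7.93)/29.33 = 5.79 kΩ.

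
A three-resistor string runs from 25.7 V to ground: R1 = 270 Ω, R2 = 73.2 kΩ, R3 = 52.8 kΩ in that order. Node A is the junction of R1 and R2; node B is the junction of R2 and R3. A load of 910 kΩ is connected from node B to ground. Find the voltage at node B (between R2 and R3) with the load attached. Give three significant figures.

V ≈ 10.4 V

At node B, R3 is in parallel with the load: R3‖R_L = 49900 Ω.
Below node A the resistance is R2 + (R3‖R_L) = 123100 Ω, so V_A = 25.7 × 123100/123400 = 25.64 V.
Then V_B = V_A × (R3‖R_L)/(R2 + R3‖R_L) = 25.64 × 49900/123100 = 10.4 V.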